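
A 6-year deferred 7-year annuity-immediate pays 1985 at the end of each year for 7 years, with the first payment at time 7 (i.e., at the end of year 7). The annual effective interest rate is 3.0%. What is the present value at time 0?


PV at time 6 of the 7-year annuity-immediate:
a_n = 1985 * (1-(1+0.03)^(-7))/0.03 = 12367.1117
Discount back 6 years to time 0:
PV = 12367.1117 * (1+0.03)^(-6)
= 12367.1117 * 0.837484
= 10357.2613


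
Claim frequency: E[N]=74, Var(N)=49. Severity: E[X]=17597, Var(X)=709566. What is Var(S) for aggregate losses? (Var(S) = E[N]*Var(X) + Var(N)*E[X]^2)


Var(S) = E[N]*Var(X) + Var(N)*E[X]^2
= 74*709566 + 49*17597^2
= 52507884 + 15173066041
= 1.5226e+10


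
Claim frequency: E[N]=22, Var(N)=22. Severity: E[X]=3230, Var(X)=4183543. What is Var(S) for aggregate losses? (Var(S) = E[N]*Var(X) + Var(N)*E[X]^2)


Var(S) = E[N]*Var(X) + Var(N)*E[X]^2
= 22*4183543 + 22*3230^2
= 92037946 + 229523800
= 3.2156e+08


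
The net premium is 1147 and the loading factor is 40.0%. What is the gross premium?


Gross = net * (1 + loading)
= 1147 * (1 + 0.4)
= 1147 * 1.4
= 1605.8


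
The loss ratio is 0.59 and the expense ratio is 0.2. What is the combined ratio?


Combined ratio = loss ratio + expense ratio
= 0.59 + 0.2
= 0.79


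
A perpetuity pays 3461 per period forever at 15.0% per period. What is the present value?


PV = PMT / i
= 3461 / 0.15
= 23073.3333


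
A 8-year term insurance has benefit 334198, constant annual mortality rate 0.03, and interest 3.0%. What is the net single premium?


NSP = benefit * sum_{k=0}^{n-1} k_p_x * q * v^(k+1)
With constant q=0.03, v=0.970874
Sum = 0.190653
NSP = 334198 * 0.190653
= 63715.8103


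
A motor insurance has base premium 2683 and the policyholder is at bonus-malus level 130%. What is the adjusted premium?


adjusted = base * BM_level / 100
= 2683 * 130 / 100
= 2683 * 1.3
= 3487.9


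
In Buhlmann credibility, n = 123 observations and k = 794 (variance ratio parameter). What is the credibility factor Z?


Z = n / (n + k)
= 123 / (123 + 794)
= 123 / 917
= 0.1341


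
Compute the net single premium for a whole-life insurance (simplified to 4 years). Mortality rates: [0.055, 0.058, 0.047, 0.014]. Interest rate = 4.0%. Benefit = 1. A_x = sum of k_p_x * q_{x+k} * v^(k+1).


v = 0.961538
Year 0: k_p_x=1.0, q=0.055, term=0.052885
Year 1: k_p_x=0.945, q=0.058, term=0.050675
Year 2: k_p_x=0.89019, q=0.047, term=0.037195
Year 3: k_p_x=0.848351, q=0.014, term=0.010152
A_x = 0.1509


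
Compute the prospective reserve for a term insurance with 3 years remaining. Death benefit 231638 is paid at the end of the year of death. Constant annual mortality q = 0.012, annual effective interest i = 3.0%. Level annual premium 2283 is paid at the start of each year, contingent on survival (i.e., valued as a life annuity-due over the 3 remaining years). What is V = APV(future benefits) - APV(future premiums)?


v = 1/(1+i) = 0.970874
APV(future benefits) per unit = sum_{k=0}^{2} k_p_x * q * v^(k+1) = 0.033546
APV(future benefits) = 231638 * 0.033546 = 7770.441
Life annuity-due factor ä_{x:3} = sum_{k=0}^{2} k_p_x * v^k = 2.879333
APV(future premiums) = 2283 * 2.879333 = 6573.5164
V = 7770.441 - 6573.5164
= 1196.9246


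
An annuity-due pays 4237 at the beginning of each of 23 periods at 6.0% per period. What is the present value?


PV_due = PMT * (1-(1+i)^(-n))/i * (1+i)
PV_immediate = 52129.4167
PV_due = 52129.4167 * 1.06
= 55257.1817


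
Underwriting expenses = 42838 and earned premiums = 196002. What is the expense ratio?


Expense ratio = expenses / premiums
= 42838 / 196002
= 0.2186


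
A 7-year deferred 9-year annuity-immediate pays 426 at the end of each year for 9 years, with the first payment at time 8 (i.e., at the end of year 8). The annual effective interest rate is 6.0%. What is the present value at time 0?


PV at time 7 of the 9-year annuity-immediate:
a_n = 426 * (1-(1+0.06)^(-9))/0.06 = 2897.5209
Discount back 7 years to time 0:
PV = 2897.5209 * (1+0.06)^(-7)
= 2897.5209 * 0.665057
= 1927.0169


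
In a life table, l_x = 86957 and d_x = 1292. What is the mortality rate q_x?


q_x = d_x / l_x
= 1292 / 86957
= 0.0149


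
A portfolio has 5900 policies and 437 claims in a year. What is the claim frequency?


frequency = claims / policies
= 437 / 5900
= 0.0741


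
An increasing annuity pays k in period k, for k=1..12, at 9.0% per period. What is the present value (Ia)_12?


(Ia)_n = sum_{k=1}^{n} k * v^k, v = 1/(1+i)
v = 0.917431
Sum computed term by term:
(Ia)_12 = 39.3197


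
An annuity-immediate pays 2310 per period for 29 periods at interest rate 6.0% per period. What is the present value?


PV = PMT * (1 - (1+i)^(-n)) / i
= 2310 * (1 - (1+0.06)^(-29)) / 0.06
= 2310 * (1 - 0.184557) / 0.06
= 2310 * 13.590721
= 31394.5656


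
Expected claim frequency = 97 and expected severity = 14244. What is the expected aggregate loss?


E[S] = E[N] * E[X]
= 97 * 14244
= 1.3817e+06


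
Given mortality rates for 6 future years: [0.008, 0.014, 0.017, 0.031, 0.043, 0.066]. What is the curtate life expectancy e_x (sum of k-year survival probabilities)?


e_x = sum_{k=1}^{n} k_p_x
k_p_x values:
  1_p_x = 0.992
  2_p_x = 0.978112
  3_p_x = 0.961484
  4_p_x = 0.931678
  5_p_x = 0.891616
  6_p_x = 0.832769
e_x = 5.5877


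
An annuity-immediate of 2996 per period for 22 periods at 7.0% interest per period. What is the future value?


FV = PMT * ((1+i)^n - 1) / i
= 2996 * ((1.07)^22 - 1) / 0.07
= 2996 * (4.430402 - 1) / 0.07
= 146821.1945


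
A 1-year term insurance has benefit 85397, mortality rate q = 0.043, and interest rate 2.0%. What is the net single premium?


NSP = benefit * q * v
v = 1/(1+i) = 0.980392
NSP = 85397 * 0.043 * 0.980392
= 3600.0696


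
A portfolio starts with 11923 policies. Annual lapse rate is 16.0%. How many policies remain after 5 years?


remaining = initial * (1 - lapse)^years
= 11923 * (1 - 0.16)^5
= 11923 * 0.418212
= 4986.341


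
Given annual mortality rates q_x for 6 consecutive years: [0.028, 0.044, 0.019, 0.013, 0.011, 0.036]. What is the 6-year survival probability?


p_k = 1 - q_k for each year
Survival = product of (1 - q_k)
= 0.972 * 0.956 * 0.981 * 0.987 * 0.989 * 0.964
= 0.8578


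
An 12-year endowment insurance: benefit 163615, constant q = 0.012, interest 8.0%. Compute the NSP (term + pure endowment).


Term component = 14009.2161
Pure endowment = 12_p_x * v^12 * benefit = 0.865134 * 0.397114 * 163615 = 56211.0096
NSP = 70220.2258


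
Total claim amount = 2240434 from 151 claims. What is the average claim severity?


severity = total / number
= 2240434 / 151
= 14837.3113


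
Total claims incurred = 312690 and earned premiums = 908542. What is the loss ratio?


Loss ratio = claims / premiums
= 312690 / 908542
= 0.3442


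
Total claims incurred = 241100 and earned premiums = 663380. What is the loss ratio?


Loss ratio = claims / premiums
= 241100 / 663380
= 0.3634


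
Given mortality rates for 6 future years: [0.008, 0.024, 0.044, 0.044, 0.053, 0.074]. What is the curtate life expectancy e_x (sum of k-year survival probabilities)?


e_x = sum_{k=1}^{n} k_p_x
k_p_x values:
  1_p_x = 0.992
  2_p_x = 0.968192
  3_p_x = 0.925592
  4_p_x = 0.884866
  5_p_x = 0.837968
  6_p_x = 0.775958
e_x = 5.3846


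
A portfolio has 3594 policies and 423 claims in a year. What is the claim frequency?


frequency = claims / policies
= 423 / 3594
= 0.1177


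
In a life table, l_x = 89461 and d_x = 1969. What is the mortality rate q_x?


q_x = d_x / l_x
= 1969 / 89461
= 0.022


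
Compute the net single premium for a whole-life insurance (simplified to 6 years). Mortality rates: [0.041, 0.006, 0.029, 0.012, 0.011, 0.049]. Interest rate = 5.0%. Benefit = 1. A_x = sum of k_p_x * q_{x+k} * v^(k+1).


v = 0.952381
Year 0: k_p_x=1.0, q=0.041, term=0.039048
Year 1: k_p_x=0.959, q=0.006, term=0.005219
Year 2: k_p_x=0.953246, q=0.029, term=0.02388
Year 3: k_p_x=0.925602, q=0.012, term=0.009138
Year 4: k_p_x=0.914495, q=0.011, term=0.007882
Year 5: k_p_x=0.904435, q=0.049, term=0.03307
A_x = 0.1182


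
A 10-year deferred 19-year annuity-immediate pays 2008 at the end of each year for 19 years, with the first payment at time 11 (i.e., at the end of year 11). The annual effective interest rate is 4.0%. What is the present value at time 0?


PV at time 10 of the 19-year annuity-immediate:
a_n = 2008 * (1-(1+0.04)^(-19))/0.04 = 26372.9503
Discount back 10 years to time 0:
PV = 26372.9503 * (1+0.04)^(-10)
= 26372.9503 * 0.675564
= 17816.6203


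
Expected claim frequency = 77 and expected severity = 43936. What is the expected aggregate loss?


E[S] = E[N] * E[X]
= 77 * 43936
= 3.3831e+06


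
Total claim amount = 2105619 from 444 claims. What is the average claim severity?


severity = total / number
= 2105619 / 444
= 4742.3851


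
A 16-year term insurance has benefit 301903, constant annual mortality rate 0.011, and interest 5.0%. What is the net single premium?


NSP = benefit * sum_{k=0}^{n-1} k_p_x * q * v^(k+1)
With constant q=0.011, v=0.952381
Sum = 0.111117
NSP = 301903 * 0.111117
= 33546.535


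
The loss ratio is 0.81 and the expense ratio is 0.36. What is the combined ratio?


Combined ratio = loss ratio + expense ratio
= 0.81 + 0.36
= 1.17


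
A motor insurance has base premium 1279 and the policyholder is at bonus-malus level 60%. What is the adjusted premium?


adjusted = base * BM_level / 100
= 1279 * 60 / 100
= 1279 * 0.6
= 767.4


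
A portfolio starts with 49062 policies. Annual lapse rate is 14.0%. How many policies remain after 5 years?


remaining = initial * (1 - lapse)^years
= 49062 * (1 - 0.14)^5
= 49062 * 0.470427
= 23080.0903


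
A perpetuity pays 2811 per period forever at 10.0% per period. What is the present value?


PV = PMT / i
= 2811 / 0.1
= 28110.0


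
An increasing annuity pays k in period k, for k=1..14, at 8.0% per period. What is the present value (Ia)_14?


(Ia)_n = sum_{k=1}^{n} k * v^k, v = 1/(1+i)
v = 0.925926
Sum computed term by term:
(Ia)_14 = 51.7165


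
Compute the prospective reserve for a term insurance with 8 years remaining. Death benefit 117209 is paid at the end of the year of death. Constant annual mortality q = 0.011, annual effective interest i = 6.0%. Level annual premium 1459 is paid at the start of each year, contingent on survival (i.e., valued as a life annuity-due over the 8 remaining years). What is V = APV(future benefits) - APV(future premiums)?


v = 1/(1+i) = 0.943396
APV(future benefits) per unit = sum_{k=0}^{7} k_p_x * q * v^(k+1) = 0.065957
APV(future benefits) = 117209 * 0.065957 = 7730.7162
Life annuity-due factor ä_{x:8} = sum_{k=0}^{7} k_p_x * v^k = 6.355825
APV(future premiums) = 1459 * 6.355825 = 9273.1491
V = 7730.7162 - 9273.1491
= -1542.4329


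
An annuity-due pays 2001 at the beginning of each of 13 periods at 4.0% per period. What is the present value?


PV_due = PMT * (1-(1+i)^(-n))/i * (1+i)
PV_immediate = 19981.2813
PV_due = 19981.2813 * 1.04
= 20780.5326


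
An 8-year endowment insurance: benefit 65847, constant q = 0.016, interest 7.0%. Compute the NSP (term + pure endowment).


Term component = 5983.7721
Pure endowment = 8_p_x * v^8 * benefit = 0.878943 * 0.582009 * 65847 = 33684.225
NSP = 39667.9971


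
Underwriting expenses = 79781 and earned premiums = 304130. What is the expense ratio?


Expense ratio = expenses / premiums
= 79781 / 304130
= 0.2623


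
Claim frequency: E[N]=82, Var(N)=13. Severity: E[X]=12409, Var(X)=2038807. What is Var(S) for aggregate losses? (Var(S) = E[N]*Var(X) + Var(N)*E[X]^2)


Var(S) = E[N]*Var(X) + Var(N)*E[X]^2
= 82*2038807 + 13*12409^2
= 167182174 + 2001782653
= 2.1690e+09


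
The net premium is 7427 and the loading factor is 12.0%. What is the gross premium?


Gross = net * (1 + loading)
= 7427 * (1 + 0.12)
= 7427 * 1.12
= 8318.24


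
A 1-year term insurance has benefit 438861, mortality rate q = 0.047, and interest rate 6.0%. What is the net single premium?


NSP = benefit * q * v
v = 1/(1+i) = 0.943396
NSP = 438861 * 0.047 * 0.943396
= 19458.9311


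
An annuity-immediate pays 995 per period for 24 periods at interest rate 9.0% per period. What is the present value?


PV = PMT * (1 - (1+i)^(-n)) / i
= 995 * (1 - (1+0.09)^(-24)) / 0.09
= 995 * (1 - 0.126405) / 0.09
= 995 * 9.706612
= 9658.0787


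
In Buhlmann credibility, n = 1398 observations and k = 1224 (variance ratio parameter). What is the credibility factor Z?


Z = n / (n + k)
= 1398 / (1398 + 1224)
= 1398 / 2622
= 0.5332


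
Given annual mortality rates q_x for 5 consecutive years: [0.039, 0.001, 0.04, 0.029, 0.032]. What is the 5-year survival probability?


p_k = 1 - q_k for each year
Survival = product of (1 - q_k)
= 0.961 * 0.999 * 0.96 * 0.971 * 0.968
= 0.8663


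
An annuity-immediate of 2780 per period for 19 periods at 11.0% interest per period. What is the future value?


FV = PMT * ((1+i)^n - 1) / i
= 2780 * ((1.11)^19 - 1) / 0.11
= 2780 * (7.263344 - 1) / 0.11
= 158291.7778


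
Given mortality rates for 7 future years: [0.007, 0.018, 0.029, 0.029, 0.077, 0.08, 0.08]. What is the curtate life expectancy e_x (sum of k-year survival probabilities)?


e_x = sum_{k=1}^{n} k_p_x
k_p_x values:
  1_p_x = 0.993
  2_p_x = 0.975126
  3_p_x = 0.946847
  4_p_x = 0.919389
  5_p_x = 0.848596
  6_p_x = 0.780708
  7_p_x = 0.718252
e_x = 6.1819


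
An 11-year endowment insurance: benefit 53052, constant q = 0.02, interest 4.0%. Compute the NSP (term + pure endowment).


Term component = 8485.8475
Pure endowment = 11_p_x * v^11 * benefit = 0.800731 * 0.649581 * 53052 = 27594.4576
NSP = 36080.305


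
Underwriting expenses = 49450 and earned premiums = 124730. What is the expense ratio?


Expense ratio = expenses / premiums
= 49450 / 124730
= 0.3965


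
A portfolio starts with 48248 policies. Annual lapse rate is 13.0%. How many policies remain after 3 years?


remaining = initial * (1 - lapse)^years
= 48248 * (1 - 0.13)^3
= 48248 * 0.658503
= 31771.4527


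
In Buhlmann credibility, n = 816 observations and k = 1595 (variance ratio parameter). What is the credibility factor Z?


Z = n / (n + k)
= 816 / (816 + 1595)
= 816 / 2411
= 0.3384


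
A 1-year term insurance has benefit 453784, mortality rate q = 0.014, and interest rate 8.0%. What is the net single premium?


NSP = benefit * q * v
v = 1/(1+i) = 0.925926
NSP = 453784 * 0.014 * 0.925926
= 5882.3852


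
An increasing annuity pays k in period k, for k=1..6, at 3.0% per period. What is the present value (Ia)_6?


(Ia)_n = sum_{k=1}^{n} k * v^k, v = 1/(1+i)
v = 0.970874
Sum computed term by term:
(Ia)_6 = 18.4934


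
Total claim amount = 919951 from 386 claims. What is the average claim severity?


severity = total / number
= 919951 / 386
= 2383.2927


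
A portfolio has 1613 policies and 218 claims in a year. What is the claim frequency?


frequency = claims / policies
= 218 / 1613
= 0.1352


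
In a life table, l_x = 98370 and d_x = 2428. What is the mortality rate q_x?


q_x = d_x / l_x
= 2428 / 98370
= 0.0247


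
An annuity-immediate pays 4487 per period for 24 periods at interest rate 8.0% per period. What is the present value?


PV = PMT * (1 - (1+i)^(-n)) / i
= 4487 * (1 - (1+0.08)^(-24)) / 0.08
= 4487 * (1 - 0.157699) / 0.08
= 4487 * 10.528758
= 47242.5384


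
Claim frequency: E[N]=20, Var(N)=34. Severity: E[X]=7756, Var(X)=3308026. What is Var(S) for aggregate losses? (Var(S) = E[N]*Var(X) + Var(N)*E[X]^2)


Var(S) = E[N]*Var(X) + Var(N)*E[X]^2
= 20*3308026 + 34*7756^2
= 66160520 + 2045288224
= 2.1114e+09


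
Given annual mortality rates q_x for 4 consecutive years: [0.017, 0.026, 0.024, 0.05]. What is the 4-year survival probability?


p_k = 1 - q_k for each year
Survival = product of (1 - q_k)
= 0.983 * 0.974 * 0.976 * 0.95
= 0.8877


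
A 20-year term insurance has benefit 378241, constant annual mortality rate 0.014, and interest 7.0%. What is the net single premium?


NSP = benefit * sum_{k=0}^{n-1} k_p_x * q * v^(k+1)
With constant q=0.014, v=0.934579
Sum = 0.13418
NSP = 378241 * 0.13418
= 50752.1979


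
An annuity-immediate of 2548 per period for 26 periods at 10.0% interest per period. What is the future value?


FV = PMT * ((1+i)^n - 1) / i
= 2548 * ((1.1)^26 - 1) / 0.1
= 2548 * (11.918177 - 1) / 0.1
= 278195.1382


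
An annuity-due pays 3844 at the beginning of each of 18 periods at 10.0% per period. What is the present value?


PV_due = PMT * (1-(1+i)^(-n))/i * (1+i)
PV_immediate = 31526.2281
PV_due = 31526.2281 * 1.1
= 34678.8509


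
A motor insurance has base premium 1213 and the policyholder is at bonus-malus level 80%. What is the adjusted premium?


adjusted = base * BM_level / 100
= 1213 * 80 / 100
= 1213 * 0.8
= 970.4


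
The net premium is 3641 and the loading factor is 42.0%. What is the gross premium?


Gross = net * (1 + loading)
= 3641 * (1 + 0.42)
= 3641 * 1.42
= 5170.22


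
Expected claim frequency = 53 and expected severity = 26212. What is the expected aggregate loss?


E[S] = E[N] * E[X]
= 53 * 26212
= 1.3892e+06


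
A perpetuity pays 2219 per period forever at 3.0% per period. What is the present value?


PV = PMT / i
= 2219 / 0.03
= 73966.6667


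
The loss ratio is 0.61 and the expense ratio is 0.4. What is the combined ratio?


Combined ratio = loss ratio + expense ratio
= 0.61 + 0.4
= 1.01


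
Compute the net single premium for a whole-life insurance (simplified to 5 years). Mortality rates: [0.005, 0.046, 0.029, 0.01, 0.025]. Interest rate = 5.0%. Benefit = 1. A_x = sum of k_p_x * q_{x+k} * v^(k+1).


v = 0.952381
Year 0: k_p_x=1.0, q=0.005, term=0.004762
Year 1: k_p_x=0.995, q=0.046, term=0.041515
Year 2: k_p_x=0.94923, q=0.029, term=0.023779
Year 3: k_p_x=0.921702, q=0.01, term=0.007583
Year 4: k_p_x=0.912485, q=0.025, term=0.017874
A_x = 0.0955


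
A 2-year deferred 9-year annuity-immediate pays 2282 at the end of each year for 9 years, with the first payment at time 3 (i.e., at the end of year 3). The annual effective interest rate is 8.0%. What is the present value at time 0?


PV at time 2 of the 9-year annuity-immediate:
a_n = 2282 * (1-(1+0.08)^(-9))/0.08 = 14255.3982
Discount back 2 years to time 0:
PV = 14255.3982 * (1+0.08)^(-2)
= 14255.3982 * 0.857339
= 12221.7063


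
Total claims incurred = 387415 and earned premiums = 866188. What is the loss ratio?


Loss ratio = claims / premiums
= 387415 / 866188
= 0.4473


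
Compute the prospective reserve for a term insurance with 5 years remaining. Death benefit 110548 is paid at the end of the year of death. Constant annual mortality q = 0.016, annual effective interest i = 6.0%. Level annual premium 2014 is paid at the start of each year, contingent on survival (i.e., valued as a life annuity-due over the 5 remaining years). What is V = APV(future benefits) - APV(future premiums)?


v = 1/(1+i) = 0.943396
APV(future benefits) per unit = sum_{k=0}^{4} k_p_x * q * v^(k+1) = 0.065398
APV(future benefits) = 110548 * 0.065398 = 7229.6033
Life annuity-due factor ä_{x:5} = sum_{k=0}^{4} k_p_x * v^k = 4.332609
APV(future premiums) = 2014 * 4.332609 = 8725.8738
V = 7229.6033 - 8725.8738
= -1496.2705


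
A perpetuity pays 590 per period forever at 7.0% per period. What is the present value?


PV = PMT / i
= 590 / 0.07
= 8428.5714


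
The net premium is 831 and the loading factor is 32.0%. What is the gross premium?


Gross = net * (1 + loading)
= 831 * (1 + 0.32)
= 831 * 1.32
= 1096.92


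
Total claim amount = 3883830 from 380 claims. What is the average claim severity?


severity = total / number
= 3883830 / 380
= 10220.6053


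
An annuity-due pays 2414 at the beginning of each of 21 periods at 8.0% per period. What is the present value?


PV_due = PMT * (1-(1+i)^(-n))/i * (1+i)
PV_immediate = 24180.5628
PV_due = 24180.5628 * 1.08
= 26115.0078


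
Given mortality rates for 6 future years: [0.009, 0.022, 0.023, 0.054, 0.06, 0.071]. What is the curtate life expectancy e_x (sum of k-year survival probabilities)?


e_x = sum_{k=1}^{n} k_p_x
k_p_x values:
  1_p_x = 0.991
  2_p_x = 0.969198
  3_p_x = 0.946906
  4_p_x = 0.895773
  5_p_x = 0.842027
  6_p_x = 0.782243
e_x = 5.4271


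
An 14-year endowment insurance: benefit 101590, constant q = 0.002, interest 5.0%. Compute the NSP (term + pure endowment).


Term component = 1988.3959
Pure endowment = 14_p_x * v^14 * benefit = 0.972361 * 0.505068 * 101590 = 49891.7056
NSP = 51880.1016


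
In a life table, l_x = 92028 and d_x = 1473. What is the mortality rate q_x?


q_x = d_x / l_x
= 1473 / 92028
= 0.016


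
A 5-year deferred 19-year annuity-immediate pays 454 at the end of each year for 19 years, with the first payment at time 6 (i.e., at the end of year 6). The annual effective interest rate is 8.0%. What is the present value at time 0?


PV at time 5 of the 19-year annuity-immediate:
a_n = 454 * (1-(1+0.08)^(-19))/0.08 = 4360.034
Discount back 5 years to time 0:
PV = 4360.034 * (1+0.08)^(-5)
= 4360.034 * 0.680583
= 2967.3659


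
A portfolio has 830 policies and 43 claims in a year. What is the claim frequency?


frequency = claims / policies
= 43 / 830
= 0.0518


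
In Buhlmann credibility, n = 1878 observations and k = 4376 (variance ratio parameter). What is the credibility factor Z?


Z = n / (n + k)
= 1878 / (1878 + 4376)
= 1878 / 6254
= 0.3003


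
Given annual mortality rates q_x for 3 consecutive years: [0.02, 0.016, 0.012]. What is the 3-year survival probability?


p_k = 1 - q_k for each year
Survival = product of (1 - q_k)
= 0.98 * 0.984 * 0.988
= 0.9527


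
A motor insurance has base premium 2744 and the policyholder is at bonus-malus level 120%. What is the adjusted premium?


adjusted = base * BM_level / 100
= 2744 * 120 / 100
= 2744 * 1.2
= 3292.8


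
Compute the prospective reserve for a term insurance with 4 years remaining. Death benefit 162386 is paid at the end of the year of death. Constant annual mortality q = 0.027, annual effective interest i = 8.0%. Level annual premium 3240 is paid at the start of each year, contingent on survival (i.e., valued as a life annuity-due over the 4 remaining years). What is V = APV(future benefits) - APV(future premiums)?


v = 1/(1+i) = 0.925926
APV(future benefits) per unit = sum_{k=0}^{3} k_p_x * q * v^(k+1) = 0.086096
APV(future benefits) = 162386 * 0.086096 = 13980.8085
Life annuity-due factor ä_{x:4} = sum_{k=0}^{3} k_p_x * v^k = 3.443846
APV(future premiums) = 3240 * 3.443846 = 11158.0603
V = 13980.8085 - 11158.0603
= 2822.7482


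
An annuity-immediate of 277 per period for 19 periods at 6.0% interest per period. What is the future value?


FV = PMT * ((1+i)^n - 1) / i
= 277 * ((1.06)^19 - 1) / 0.06
= 277 * (3.0256 - 1) / 0.06
= 9351.5177


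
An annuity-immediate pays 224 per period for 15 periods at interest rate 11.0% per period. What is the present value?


PV = PMT * (1 - (1+i)^(-n)) / i
= 224 * (1 - (1+0.11)^(-15)) / 0.11
= 224 * (1 - 0.209004) / 0.11
= 224 * 7.19087
= 1610.7548


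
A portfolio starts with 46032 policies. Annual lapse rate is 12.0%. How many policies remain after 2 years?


remaining = initial * (1 - lapse)^years
= 46032 * (1 - 0.12)^2
= 46032 * 0.7744
= 35647.1808


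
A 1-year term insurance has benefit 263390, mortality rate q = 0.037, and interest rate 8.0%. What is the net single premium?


NSP = benefit * q * v
v = 1/(1+i) = 0.925926
NSP = 263390 * 0.037 * 0.925926
= 9023.5463


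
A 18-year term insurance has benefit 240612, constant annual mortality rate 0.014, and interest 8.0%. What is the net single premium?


NSP = benefit * sum_{k=0}^{n-1} k_p_x * q * v^(k+1)
With constant q=0.014, v=0.925926
Sum = 0.120019
NSP = 240612 * 0.120019
= 28877.9914


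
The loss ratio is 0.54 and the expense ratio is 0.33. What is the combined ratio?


Combined ratio = loss ratio + expense ratio
= 0.54 + 0.33
= 0.87


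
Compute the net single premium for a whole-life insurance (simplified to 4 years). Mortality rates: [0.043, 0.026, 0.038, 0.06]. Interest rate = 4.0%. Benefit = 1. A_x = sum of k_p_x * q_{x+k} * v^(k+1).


v = 0.961538
Year 0: k_p_x=1.0, q=0.043, term=0.041346
Year 1: k_p_x=0.957, q=0.026, term=0.023005
Year 2: k_p_x=0.932118, q=0.038, term=0.031489
Year 3: k_p_x=0.896698, q=0.06, term=0.04599
A_x = 0.1418


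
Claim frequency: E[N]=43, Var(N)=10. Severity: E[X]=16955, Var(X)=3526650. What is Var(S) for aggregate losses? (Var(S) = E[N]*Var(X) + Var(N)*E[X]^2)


Var(S) = E[N]*Var(X) + Var(N)*E[X]^2
= 43*3526650 + 10*16955^2
= 151645950 + 2874720250
= 3.0264e+09


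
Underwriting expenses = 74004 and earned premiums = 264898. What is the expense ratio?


Expense ratio = expenses / premiums
= 74004 / 264898
= 0.2794


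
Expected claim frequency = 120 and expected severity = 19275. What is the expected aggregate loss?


E[S] = E[N] * E[X]
= 120 * 19275
= 2.3130e+06


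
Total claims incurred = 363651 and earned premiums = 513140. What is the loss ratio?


Loss ratio = claims / premiums
= 363651 / 513140
= 0.7087


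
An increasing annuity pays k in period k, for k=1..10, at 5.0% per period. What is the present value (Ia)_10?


(Ia)_n = sum_{k=1}^{n} k * v^k, v = 1/(1+i)
v = 0.952381
Sum computed term by term:
(Ia)_10 = 39.3738


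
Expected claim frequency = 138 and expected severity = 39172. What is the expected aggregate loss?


E[S] = E[N] * E[X]
= 138 * 39172
= 5.4057e+06


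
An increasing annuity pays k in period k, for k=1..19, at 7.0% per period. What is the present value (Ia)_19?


(Ia)_n = sum_{k=1}^{n} k * v^k, v = 1/(1+i)
v = 0.934579
Sum computed term by term:
(Ia)_19 = 82.9347


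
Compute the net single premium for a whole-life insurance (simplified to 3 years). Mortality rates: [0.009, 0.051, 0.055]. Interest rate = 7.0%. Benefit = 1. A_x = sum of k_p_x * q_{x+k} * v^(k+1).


v = 0.934579
Year 0: k_p_x=1.0, q=0.009, term=0.008411
Year 1: k_p_x=0.991, q=0.051, term=0.044144
Year 2: k_p_x=0.940459, q=0.055, term=0.042223
A_x = 0.0948


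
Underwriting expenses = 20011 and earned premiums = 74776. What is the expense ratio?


Expense ratio = expenses / premiums
= 20011 / 74776
= 0.2676


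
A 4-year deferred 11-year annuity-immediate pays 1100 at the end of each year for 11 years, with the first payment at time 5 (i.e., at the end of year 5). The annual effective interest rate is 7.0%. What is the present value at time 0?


PV at time 4 of the 11-year annuity-immediate:
a_n = 1100 * (1-(1+0.07)^(-11))/0.07 = 8248.5418
Discount back 4 years to time 0:
PV = 8248.5418 * (1+0.07)^(-4)
= 8248.5418 * 0.762895
= 6292.773


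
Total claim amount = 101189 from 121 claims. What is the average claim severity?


severity = total / number
= 101189 / 121
= 836.2727


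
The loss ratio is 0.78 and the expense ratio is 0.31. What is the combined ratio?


Combined ratio = loss ratio + expense ratio
= 0.78 + 0.31
= 1.09


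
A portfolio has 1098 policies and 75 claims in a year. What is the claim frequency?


frequency = claims / policies
= 75 / 1098
= 0.0683


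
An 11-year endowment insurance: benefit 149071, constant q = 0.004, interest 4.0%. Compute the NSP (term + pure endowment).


Term component = 5128.5276
Pure endowment = 11_p_x * v^11 * benefit = 0.95687 * 0.649581 * 149071 = 92657.1964
NSP = 97785.724


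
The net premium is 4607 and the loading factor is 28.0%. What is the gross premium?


Gross = net * (1 + loading)
= 4607 * (1 + 0.28)
= 4607 * 1.28
= 5896.96


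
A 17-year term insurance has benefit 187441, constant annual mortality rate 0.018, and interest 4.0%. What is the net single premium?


NSP = benefit * sum_{k=0}^{n-1} k_p_x * q * v^(k+1)
With constant q=0.018, v=0.961538
Sum = 0.193348
NSP = 187441 * 0.193348
= 36241.3955


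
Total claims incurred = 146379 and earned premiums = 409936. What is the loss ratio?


Loss ratio = claims / premiums
= 146379 / 409936
= 0.3571


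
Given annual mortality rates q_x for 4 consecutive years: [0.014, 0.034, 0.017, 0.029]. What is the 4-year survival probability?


p_k = 1 - q_k for each year
Survival = product of (1 - q_k)
= 0.986 * 0.966 * 0.983 * 0.971
= 0.9091


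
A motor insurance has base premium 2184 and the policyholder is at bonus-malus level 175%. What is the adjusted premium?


adjusted = base * BM_level / 100
= 2184 * 175 / 100
= 2184 * 1.75
= 3822.0


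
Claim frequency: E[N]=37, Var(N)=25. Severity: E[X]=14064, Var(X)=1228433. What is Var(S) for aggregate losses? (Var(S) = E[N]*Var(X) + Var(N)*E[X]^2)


Var(S) = E[N]*Var(X) + Var(N)*E[X]^2
= 37*1228433 + 25*14064^2
= 45452021 + 4944902400
= 4.9904e+09


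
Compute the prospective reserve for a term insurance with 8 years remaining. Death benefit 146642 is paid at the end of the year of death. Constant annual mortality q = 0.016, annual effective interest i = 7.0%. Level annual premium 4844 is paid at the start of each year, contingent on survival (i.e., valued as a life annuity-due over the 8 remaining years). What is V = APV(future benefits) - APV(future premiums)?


v = 1/(1+i) = 0.934579
APV(future benefits) per unit = sum_{k=0}^{7} k_p_x * q * v^(k+1) = 0.090874
APV(future benefits) = 146642 * 0.090874 = 13325.9269
Life annuity-due factor ä_{x:8} = sum_{k=0}^{7} k_p_x * v^k = 6.07719
APV(future premiums) = 4844 * 6.07719 = 29437.9105
V = 13325.9269 - 29437.9105
= -16111.9836


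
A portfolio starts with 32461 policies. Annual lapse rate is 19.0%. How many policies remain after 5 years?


remaining = initial * (1 - lapse)^years
= 32461 * (1 - 0.19)^5
= 32461 * 0.348678
= 11318.4508


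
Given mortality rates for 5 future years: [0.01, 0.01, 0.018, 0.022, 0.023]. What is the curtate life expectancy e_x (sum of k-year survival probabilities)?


e_x = sum_{k=1}^{n} k_p_x
k_p_x values:
  1_p_x = 0.99
  2_p_x = 0.9801
  3_p_x = 0.962458
  4_p_x = 0.941284
  5_p_x = 0.919635
e_x = 4.7935


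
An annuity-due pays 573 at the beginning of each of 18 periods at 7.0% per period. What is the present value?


PV_due = PMT * (1-(1+i)^(-n))/i * (1+i)
PV_immediate = 5763.8568
PV_due = 5763.8568 * 1.07
= 6167.3268


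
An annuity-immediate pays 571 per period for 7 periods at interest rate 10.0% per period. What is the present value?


PV = PMT * (1 - (1+i)^(-n)) / i
= 571 * (1 - (1+0.1)^(-7)) / 0.1
= 571 * (1 - 0.513158) / 0.1
= 571 * 4.868419
= 2779.8671


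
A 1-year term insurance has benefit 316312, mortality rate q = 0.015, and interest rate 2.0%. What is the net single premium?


NSP = benefit * q * v
v = 1/(1+i) = 0.980392
NSP = 316312 * 0.015 * 0.980392
= 4651.6471


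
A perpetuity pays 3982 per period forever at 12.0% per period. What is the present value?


PV = PMT / i
= 3982 / 0.12
= 33183.3333


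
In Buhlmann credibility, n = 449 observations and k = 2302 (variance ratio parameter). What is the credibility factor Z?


Z = n / (n + k)
= 449 / (449 + 2302)
= 449 / 2751
= 0.1632


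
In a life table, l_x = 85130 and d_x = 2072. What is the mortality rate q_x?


q_x = d_x / l_x
= 2072 / 85130
= 0.0243


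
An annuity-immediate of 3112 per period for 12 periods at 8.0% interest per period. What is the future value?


FV = PMT * ((1+i)^n - 1) / i
= 3112 * ((1.08)^12 - 1) / 0.08
= 3112 * (2.51817 - 1) / 0.08
= 59056.8175


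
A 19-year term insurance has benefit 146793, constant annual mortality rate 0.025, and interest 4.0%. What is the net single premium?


NSP = benefit * sum_{k=0}^{n-1} k_p_x * q * v^(k+1)
With constant q=0.025, v=0.961538
Sum = 0.271771
NSP = 146793 * 0.271771
= 39894.0441


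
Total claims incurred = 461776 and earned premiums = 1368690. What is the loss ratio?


Loss ratio = claims / premiums
= 461776 / 1368690
= 0.3374


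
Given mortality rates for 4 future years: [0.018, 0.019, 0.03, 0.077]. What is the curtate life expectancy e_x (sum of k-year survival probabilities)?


e_x = sum_{k=1}^{n} k_p_x
k_p_x values:
  1_p_x = 0.982
  2_p_x = 0.963342
  3_p_x = 0.934442
  4_p_x = 0.86249
e_x = 3.7423


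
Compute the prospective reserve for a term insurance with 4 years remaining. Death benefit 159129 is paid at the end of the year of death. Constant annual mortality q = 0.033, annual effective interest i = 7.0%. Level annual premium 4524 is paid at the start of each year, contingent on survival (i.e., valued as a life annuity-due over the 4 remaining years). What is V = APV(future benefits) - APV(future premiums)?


v = 1/(1+i) = 0.934579
APV(future benefits) per unit = sum_{k=0}^{3} k_p_x * q * v^(k+1) = 0.106667
APV(future benefits) = 159129 * 0.106667 = 16973.8449
Life annuity-due factor ä_{x:4} = sum_{k=0}^{3} k_p_x * v^k = 3.458603
APV(future premiums) = 4524 * 3.458603 = 15646.7207
V = 16973.8449 - 15646.7207
= 1327.1242


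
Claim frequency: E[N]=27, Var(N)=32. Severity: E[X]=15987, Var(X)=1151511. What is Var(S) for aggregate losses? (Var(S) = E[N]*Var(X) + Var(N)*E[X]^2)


Var(S) = E[N]*Var(X) + Var(N)*E[X]^2
= 27*1151511 + 32*15987^2
= 31090797 + 8178693408
= 8.2098e+09


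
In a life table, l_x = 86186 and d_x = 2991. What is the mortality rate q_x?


q_x = d_x / l_x
= 2991 / 86186
= 0.0347


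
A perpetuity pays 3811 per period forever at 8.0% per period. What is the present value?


PV = PMT / i
= 3811 / 0.08
= 47637.5


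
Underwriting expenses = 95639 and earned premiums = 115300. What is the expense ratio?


Expense ratio = expenses / premiums
= 95639 / 115300
= 0.8295


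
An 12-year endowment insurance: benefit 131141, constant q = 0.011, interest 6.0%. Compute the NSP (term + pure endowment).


Term component = 11475.4684
Pure endowment = 12_p_x * v^12 * benefit = 0.8757 * 0.496969 * 131141 = 57072.0677
NSP = 68547.5361


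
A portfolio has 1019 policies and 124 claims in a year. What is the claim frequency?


frequency = claims / policies
= 124 / 1019
= 0.1217


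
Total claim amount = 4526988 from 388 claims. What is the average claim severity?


severity = total / number
= 4526988 / 388
= 11667.4948


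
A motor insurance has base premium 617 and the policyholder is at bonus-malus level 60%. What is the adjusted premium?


adjusted = base * BM_level / 100
= 617 * 60 / 100
= 617 * 0.6
= 370.2


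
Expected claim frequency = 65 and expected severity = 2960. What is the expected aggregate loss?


E[S] = E[N] * E[X]
= 65 * 2960
= 192400


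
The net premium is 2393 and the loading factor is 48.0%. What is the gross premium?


Gross = net * (1 + loading)
= 2393 * (1 + 0.48)
= 2393 * 1.48
= 3541.64


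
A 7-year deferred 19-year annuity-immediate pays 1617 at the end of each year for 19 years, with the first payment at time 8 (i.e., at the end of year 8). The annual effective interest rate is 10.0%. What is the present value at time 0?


PV at time 7 of the 19-year annuity-immediate:
a_n = 1617 * (1-(1+0.1)^(-19))/0.1 = 13526.0758
Discount back 7 years to time 0:
PV = 13526.0758 * (1+0.1)^(-7)
= 13526.0758 * 0.513158
= 6941.0156


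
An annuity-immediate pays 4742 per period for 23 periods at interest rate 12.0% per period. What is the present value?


PV = PMT * (1 - (1+i)^(-n)) / i
= 4742 * (1 - (1+0.12)^(-23)) / 0.12
= 4742 * (1 - 0.073788) / 0.12
= 4742 * 7.718434
= 36600.8126


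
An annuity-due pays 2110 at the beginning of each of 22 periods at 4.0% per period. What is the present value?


PV_due = PMT * (1-(1+i)^(-n))/i * (1+i)
PV_immediate = 30491.8534
PV_due = 30491.8534 * 1.04
= 31711.5275


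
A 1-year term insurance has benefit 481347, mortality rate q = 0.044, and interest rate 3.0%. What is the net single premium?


NSP = benefit * q * v
v = 1/(1+i) = 0.970874
NSP = 481347 * 0.044 * 0.970874
= 20562.3961


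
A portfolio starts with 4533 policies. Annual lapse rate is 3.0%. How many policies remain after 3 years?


remaining = initial * (1 - lapse)^years
= 4533 * (1 - 0.03)^3
= 4533 * 0.912673
= 4137.1467


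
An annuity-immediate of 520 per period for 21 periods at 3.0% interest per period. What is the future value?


FV = PMT * ((1+i)^n - 1) / i
= 520 * ((1.03)^21 - 1) / 0.03
= 520 * (1.860295 - 1) / 0.03
= 14911.7726


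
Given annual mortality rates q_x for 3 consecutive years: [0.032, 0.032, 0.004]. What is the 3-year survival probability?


p_k = 1 - q_k for each year
Survival = product of (1 - q_k)
= 0.968 * 0.968 * 0.996
= 0.9333


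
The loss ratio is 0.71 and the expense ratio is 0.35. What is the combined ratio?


Combined ratio = loss ratio + expense ratio
= 0.71 + 0.35
= 1.06


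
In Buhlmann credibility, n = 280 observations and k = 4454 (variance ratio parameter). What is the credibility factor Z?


Z = n / (n + k)
= 280 / (280 + 4454)
= 280 / 4734
= 0.0591


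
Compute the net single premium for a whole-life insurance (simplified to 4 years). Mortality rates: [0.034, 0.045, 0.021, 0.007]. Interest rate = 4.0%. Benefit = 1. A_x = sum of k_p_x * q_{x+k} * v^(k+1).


v = 0.961538
Year 0: k_p_x=1.0, q=0.034, term=0.032692
Year 1: k_p_x=0.966, q=0.045, term=0.04019
Year 2: k_p_x=0.92253, q=0.021, term=0.017223
Year 3: k_p_x=0.903157, q=0.007, term=0.005404
A_x = 0.0955


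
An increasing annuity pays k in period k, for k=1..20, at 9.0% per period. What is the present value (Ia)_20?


(Ia)_n = sum_{k=1}^{n} k * v^k, v = 1/(1+i)
v = 0.917431
Sum computed term by term:
(Ia)_20 = 70.9055


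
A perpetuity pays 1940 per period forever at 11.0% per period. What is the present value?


PV = PMT / i
= 1940 / 0.11
= 17636.3636


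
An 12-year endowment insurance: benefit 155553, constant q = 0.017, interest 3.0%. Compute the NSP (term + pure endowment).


Term component = 24140.1946
Pure endowment = 12_p_x * v^12 * benefit = 0.814033 * 0.70138 * 155553 = 88812.4619
NSP = 112952.6565


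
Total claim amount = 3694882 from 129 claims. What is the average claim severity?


severity = total / number
= 3694882 / 129
= 28642.4961


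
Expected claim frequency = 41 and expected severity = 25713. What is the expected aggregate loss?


E[S] = E[N] * E[X]
= 41 * 25713
= 1.0542e+06


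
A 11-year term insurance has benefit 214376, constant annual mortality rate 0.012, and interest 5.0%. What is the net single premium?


NSP = benefit * sum_{k=0}^{n-1} k_p_x * q * v^(k+1)
With constant q=0.012, v=0.952381
Sum = 0.094458
NSP = 214376 * 0.094458
= 20249.4239


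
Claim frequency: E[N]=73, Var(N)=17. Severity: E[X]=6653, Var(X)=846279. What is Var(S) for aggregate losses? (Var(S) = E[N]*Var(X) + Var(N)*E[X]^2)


Var(S) = E[N]*Var(X) + Var(N)*E[X]^2
= 73*846279 + 17*6653^2
= 61778367 + 752460953
= 8.1424e+08


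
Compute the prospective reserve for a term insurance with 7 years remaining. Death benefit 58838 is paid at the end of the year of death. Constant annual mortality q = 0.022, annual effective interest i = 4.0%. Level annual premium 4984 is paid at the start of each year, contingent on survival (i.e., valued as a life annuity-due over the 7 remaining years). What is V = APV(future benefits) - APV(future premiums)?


v = 1/(1+i) = 0.961538
APV(future benefits) per unit = sum_{k=0}^{6} k_p_x * q * v^(k+1) = 0.124074
APV(future benefits) = 58838 * 0.124074 = 7300.2596
Life annuity-due factor ä_{x:7} = sum_{k=0}^{6} k_p_x * v^k = 5.865311
APV(future premiums) = 4984 * 5.865311 = 29232.711
V = 7300.2596 - 29232.711
= -21932.4514


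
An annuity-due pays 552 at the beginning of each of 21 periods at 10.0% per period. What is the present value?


PV_due = PMT * (1-(1+i)^(-n))/i * (1+i)
PV_immediate = 4774.0792
PV_due = 4774.0792 * 1.1
= 5251.4872
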